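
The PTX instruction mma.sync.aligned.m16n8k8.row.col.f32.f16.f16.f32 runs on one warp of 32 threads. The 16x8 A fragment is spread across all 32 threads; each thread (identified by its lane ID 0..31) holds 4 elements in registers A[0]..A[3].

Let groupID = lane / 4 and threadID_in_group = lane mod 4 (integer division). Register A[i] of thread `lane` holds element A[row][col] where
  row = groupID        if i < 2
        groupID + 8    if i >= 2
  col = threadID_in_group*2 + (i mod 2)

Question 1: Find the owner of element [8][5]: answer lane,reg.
2,3

r: 8->gid=0,r8=1  c: 5->tid=2,i&1=1
L=0*4+2=2  i=1*2+1=3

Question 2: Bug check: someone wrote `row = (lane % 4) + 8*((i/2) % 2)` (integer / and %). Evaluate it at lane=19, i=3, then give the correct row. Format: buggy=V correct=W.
buggy=11 correct=12

`(lane % 4) + 8*((i/2) % 2)`[19,3]=>11
L=19=>grp=19>>2=4, tig=19&3=3
[3]=>row 4+8=12  col 3·2+1=7
row: 11 vs 12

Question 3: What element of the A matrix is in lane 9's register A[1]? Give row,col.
2,3

lane 9=>9/4=2, 9 mod 4=1
i=1  r:2+0=>2  c:2·1+1=>3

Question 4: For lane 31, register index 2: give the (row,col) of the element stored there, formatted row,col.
lane 31->31/4=7, 31 mod 4=3
i=2  r:7+8->15  c:2·3+0->6

15,6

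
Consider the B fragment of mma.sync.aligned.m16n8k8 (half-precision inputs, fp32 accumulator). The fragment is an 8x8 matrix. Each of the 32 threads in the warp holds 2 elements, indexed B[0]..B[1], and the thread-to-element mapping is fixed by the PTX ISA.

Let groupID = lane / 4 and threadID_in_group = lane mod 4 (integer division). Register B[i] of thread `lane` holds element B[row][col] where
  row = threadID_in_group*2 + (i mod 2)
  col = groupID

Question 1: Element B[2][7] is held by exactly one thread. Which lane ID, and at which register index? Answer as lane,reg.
c=7→G=7  r=2→T=1,p=0
L=7*4+1=29  i=0=0

29,0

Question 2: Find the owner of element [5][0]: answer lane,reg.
c=0⇒gr=0  r=5⇒th=2,odd=1
L=0*4+2=2  i=1=1

2,1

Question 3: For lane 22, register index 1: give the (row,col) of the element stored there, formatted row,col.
5,5

lane 22: G=5 (22/4), T=2 (22%4)
i=1: r=2*2+1=5, c=G=5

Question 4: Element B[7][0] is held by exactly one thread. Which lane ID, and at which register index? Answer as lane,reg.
c:0=>grp=0  r:7=>tig=3,lo=1
L=0*4+3=3  i=1=1

3,1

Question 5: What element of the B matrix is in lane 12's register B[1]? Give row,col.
1,3

12: grp=3,tig=0
[1] (0*2+1,3) = (1,3)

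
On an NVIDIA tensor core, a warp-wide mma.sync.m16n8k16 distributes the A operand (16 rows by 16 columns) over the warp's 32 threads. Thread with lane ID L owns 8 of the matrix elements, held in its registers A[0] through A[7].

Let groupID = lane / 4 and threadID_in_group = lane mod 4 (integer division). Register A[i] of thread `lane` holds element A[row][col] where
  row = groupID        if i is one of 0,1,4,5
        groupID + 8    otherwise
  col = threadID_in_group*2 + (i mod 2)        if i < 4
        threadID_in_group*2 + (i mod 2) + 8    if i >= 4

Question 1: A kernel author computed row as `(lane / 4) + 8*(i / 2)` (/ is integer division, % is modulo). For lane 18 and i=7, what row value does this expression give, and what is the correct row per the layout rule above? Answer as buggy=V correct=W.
`(lane / 4) + 8*(i / 2)`[18,7]⇒28
lane 18⇒18/4=4, 18 mod 4=2
i=7  r:4+8⇒12  c:2·2+1+8⇒13
row: 28 vs 12

buggy=28 correct=12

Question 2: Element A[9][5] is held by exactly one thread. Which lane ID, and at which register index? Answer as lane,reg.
6,3

r: 9->gid=1,r8=1  c: 5->c8=0,tid=2,i&1=1
L=1*4+2=6  i=0*4+1*2+1=3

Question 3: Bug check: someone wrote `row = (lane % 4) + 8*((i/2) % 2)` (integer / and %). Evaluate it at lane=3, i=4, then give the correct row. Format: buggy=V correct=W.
`(lane % 4) + 8*((i/2) % 2)`[3,4]→3
L=3→G=3>>2=0, T=3&3=3
[4]→row 0+0=0  col 3·2+0+8=14
row: 3 vs 0

buggy=3 correct=0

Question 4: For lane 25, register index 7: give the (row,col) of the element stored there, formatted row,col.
L=25→G=25>>2=6, T=25&3=1
[7]→row 6+8=14  col 1·2+1+8=11

14,11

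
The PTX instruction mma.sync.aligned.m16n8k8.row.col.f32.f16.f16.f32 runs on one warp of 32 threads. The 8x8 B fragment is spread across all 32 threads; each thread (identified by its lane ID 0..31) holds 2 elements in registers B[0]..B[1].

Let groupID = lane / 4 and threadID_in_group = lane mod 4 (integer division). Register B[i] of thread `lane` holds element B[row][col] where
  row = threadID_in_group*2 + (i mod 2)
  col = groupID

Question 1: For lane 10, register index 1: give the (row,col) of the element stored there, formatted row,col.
5,2

lane 10: G=2 (10/4), T=2 (10%4)
i=1: r=2*2+1=5, c=G=2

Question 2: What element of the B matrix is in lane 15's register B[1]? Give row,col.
7,3

lane 15: g=3 (15/4), t=3 (15%4)
i=1: r=3*2+1=7, c=g=3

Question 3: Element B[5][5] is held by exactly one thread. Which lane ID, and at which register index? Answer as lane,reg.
22,1

c:5=>grp=5  r:5=>tig=2,lo=1
L=5*4+2=22  i=1=1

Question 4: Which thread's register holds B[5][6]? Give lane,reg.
26,1

c=6->g=6  r=5->t=2,b0=1
L=6*4+2=26  i=1=1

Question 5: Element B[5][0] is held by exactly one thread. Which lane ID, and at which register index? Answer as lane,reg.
2,1

c:0=>grp=0  r:5=>tig=2,lo=1
L=0*4+2=2  i=1=1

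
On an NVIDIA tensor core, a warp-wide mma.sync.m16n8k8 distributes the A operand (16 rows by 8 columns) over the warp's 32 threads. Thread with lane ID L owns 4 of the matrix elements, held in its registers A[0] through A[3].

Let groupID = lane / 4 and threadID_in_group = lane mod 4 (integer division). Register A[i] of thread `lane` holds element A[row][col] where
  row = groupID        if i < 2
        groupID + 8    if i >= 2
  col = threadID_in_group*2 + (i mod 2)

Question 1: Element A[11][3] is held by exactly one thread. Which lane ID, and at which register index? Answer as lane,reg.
r=11→G=3,rhi=1  c=3→T=1,p=1
L=3*4+1=13  i=1*2+1=3

13,3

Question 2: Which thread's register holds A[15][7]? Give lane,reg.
r:15=>grp=7,rB=1  c:7=>tig=3,lo=1
L=7*4+3=31  i=1*2+1=3

31,3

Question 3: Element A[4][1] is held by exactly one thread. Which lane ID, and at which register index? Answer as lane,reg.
r=4->g=4,rb=0  c=1->t=0,b0=1
L=4*4+0=16  i=0*2+1=1

16,1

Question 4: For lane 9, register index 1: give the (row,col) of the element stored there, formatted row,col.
2,3

lane 9→9/4=2, 9 mod 4=1
i=1  r:2+0→2  c:2·1+1→3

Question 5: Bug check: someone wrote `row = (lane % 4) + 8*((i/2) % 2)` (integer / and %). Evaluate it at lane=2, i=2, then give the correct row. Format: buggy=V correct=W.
buggy=10 correct=8

`(lane % 4) + 8*((i/2) % 2)`[2,2]->10
L=2->g=2>>2=0, t=2&3=2
[2]->row 0+8=8  col 2·2+0=4
row: 10 vs 8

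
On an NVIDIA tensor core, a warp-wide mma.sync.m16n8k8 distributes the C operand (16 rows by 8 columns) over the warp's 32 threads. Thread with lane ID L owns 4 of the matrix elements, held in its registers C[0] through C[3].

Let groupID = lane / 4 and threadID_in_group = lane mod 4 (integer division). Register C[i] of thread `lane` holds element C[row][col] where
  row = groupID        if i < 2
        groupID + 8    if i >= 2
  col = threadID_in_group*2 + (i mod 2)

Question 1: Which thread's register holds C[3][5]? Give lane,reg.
14,1

r=3→G=3,rhi=0  c=5→T=2,p=1
L=3*4+2=14  i=0*2+1=1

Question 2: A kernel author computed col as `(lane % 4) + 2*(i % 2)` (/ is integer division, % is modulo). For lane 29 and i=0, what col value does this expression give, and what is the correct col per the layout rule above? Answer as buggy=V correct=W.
`(lane % 4) + 2*(i % 2)`[29,0]=>1
lane 29: grp=7 (29/4), tig=1 (29%4)
i=0: r=7+0=7, c=1*2+0=2
col: 1 vs 2

buggy=1 correct=2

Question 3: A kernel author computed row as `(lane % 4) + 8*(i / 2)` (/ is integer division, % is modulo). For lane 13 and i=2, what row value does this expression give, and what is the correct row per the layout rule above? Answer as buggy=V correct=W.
buggy=9 correct=11

`(lane % 4) + 8*(i / 2)`[13,2]→9
L=13→G=13>>2=3, T=13&3=1
[2]→row 3+8=11  col 1·2+0=2
row: 9 vs 11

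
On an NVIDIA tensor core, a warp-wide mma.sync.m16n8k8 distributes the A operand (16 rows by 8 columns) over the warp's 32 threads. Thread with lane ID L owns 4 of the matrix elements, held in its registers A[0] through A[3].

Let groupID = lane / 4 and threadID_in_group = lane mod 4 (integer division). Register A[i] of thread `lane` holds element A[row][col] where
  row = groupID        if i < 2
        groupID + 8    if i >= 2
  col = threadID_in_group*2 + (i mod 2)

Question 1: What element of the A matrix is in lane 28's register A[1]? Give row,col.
lane 28->28/4=7, 28 mod 4=0
i=1  r:7+0->7  c:2·0+1->1

7,1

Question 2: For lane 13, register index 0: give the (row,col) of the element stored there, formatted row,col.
lane 13: gr=3 (13/4), th=1 (13%4)
i=0: r=3+0=3, c=1*2+0=2

3,2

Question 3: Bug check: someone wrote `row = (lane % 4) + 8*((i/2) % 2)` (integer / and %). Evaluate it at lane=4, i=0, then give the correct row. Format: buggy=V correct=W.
buggy=0 correct=1

`(lane % 4) + 8*((i/2) % 2)`[4,0]⇒0
4: gr=1,th=0
[0] (1+0,0*2+0) = (1,0)
row: 0 vs 1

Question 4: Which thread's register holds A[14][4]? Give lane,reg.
r=14⇒gr=6,Rb=1  c=4⇒th=2,odd=0
L=6*4+2=26  i=1*2+0=2

26,2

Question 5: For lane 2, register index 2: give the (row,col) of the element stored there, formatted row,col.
8,4

2: grp=0,tig=2
[2] (0+8,2*2+0) = (8,4)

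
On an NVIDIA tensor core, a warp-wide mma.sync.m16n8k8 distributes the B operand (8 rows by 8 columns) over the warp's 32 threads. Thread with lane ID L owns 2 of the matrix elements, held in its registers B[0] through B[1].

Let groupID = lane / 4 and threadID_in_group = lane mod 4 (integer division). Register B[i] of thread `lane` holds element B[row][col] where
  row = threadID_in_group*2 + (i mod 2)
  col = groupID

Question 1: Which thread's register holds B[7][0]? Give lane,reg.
3,1

c=0->g=0  r=7->t=3,b0=1
L=0*4+3=3  i=1=1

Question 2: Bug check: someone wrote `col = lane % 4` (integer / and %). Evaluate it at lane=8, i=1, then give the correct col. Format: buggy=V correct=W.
`lane % 4`[8,1]->0
lane 8->8/4=2, 8 mod 4=0
i=1  r:2·0+1->1  c:2
col: 0 vs 2

buggy=0 correct=2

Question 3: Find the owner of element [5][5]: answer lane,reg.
c: 5->gid=5  r: 5->tid=2,i&1=1
L=5*4+2=22  i=1=1

22,1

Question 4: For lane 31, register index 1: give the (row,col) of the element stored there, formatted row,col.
7,7

L=31=>grp=31>>2=7, tig=31&3=3
[1]=>row 3·2+1=7  col grp=7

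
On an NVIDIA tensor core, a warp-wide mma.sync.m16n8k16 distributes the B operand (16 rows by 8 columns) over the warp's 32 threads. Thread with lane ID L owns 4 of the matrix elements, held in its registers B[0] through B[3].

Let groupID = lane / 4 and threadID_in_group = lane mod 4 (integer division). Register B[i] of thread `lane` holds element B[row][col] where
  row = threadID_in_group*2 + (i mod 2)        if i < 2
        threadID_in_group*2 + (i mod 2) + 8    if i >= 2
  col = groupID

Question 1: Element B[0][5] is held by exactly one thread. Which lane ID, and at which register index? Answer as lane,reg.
20,0

c:5=>grp=5  r:0=>rB=0,tig=0,lo=0
L=5*4+0=20  i=0*2+0=0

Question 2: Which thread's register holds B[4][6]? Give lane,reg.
26,0

c=6⇒gr=6  r=4⇒Rb=0,th=2,odd=0
L=6*4+2=26  i=0*2+0=0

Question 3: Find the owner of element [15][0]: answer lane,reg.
3,3

c=0->g=0  r=15->rb=1,t=3,b0=1
L=0*4+3=3  i=1*2+1=3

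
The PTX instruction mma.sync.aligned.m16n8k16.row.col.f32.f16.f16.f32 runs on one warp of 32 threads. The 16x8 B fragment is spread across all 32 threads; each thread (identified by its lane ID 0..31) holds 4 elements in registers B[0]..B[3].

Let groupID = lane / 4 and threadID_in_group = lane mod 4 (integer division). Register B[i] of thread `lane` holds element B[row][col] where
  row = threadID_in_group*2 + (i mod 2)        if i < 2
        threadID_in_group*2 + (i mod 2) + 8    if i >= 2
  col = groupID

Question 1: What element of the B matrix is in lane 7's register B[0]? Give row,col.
6,1

L=7⇒gr=7>>2=1, th=7&3=3
[0]⇒row 3·2+0+0=6  col gr=1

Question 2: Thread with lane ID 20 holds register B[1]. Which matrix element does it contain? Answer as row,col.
1,5

lane 20: gr=5 (20/4), th=0 (20%4)
i=1: r=0*2+1+0=1, c=gr=5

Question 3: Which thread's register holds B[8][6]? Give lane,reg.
24,2

c:6=>grp=6  r:8=>rB=1,tig=0,lo=0
L=6*4+0=24  i=1*2+0=2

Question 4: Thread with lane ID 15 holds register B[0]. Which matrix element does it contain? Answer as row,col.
lane 15: gid=3 (15/4), tid=3 (15%4)
i=0: r=3*2+0+0=6, c=gid=3

6,3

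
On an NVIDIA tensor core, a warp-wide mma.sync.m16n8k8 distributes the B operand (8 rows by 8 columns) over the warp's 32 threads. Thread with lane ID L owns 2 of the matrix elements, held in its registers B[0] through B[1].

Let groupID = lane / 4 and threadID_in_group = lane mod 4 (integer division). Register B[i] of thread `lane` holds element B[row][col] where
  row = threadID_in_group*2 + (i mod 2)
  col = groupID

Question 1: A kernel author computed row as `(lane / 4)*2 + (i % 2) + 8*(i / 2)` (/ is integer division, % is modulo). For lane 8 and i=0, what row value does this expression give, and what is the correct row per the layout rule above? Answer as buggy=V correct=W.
buggy=4 correct=0

`(lane / 4)*2 + (i % 2) + 8*(i / 2)`[8,0]=>4
lane 8: grp=2 (8/4), tig=0 (8%4)
i=0: r=0*2+0=0, c=grp=2
row: 4 vs 0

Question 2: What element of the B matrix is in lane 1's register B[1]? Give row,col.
lane 1: grp=0 (1/4), tig=1 (1%4)
i=1: r=1*2+1=3, c=grp=0

3,0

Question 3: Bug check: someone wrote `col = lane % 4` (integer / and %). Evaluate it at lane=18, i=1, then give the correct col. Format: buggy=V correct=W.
buggy=2 correct=4

`lane % 4`[18,1]⇒2
lane 18: gr=4 (18/4), th=2 (18%4)
i=1: r=2*2+1=5, c=gr=4
col: 2 vs 4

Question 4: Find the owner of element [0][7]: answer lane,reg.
28,0

c: 7->gid=7  r: 0->tid=0,i&1=0
L=7*4+0=28  i=0=0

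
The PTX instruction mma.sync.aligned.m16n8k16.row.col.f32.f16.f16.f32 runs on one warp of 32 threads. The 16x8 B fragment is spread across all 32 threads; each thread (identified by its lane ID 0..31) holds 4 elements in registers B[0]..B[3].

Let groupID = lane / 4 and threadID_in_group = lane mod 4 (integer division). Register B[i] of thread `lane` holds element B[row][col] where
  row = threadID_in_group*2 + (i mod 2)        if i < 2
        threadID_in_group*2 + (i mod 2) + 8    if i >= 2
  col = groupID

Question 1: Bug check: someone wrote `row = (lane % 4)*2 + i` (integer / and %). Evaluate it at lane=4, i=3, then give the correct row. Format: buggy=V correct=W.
buggy=3 correct=9

`(lane % 4)*2 + i`[4,3]→3
lane 4: G=1 (4/4), T=0 (4%4)
i=3: r=0*2+1+8=9, c=G=1
row: 3 vs 9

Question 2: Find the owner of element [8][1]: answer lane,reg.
4,2

c:1=>grp=1  r:8=>rB=1,tig=0,lo=0
L=1*4+0=4  i=1*2+0=2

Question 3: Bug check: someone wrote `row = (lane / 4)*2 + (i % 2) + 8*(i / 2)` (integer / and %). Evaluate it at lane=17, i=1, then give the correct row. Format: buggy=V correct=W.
`(lane / 4)*2 + (i % 2) + 8*(i / 2)`[17,1]⇒9
lane 17: gr=4 (17/4), th=1 (17%4)
i=1: r=1*2+1+0=3, c=gr=4
row: 9 vs 3

buggy=9 correct=3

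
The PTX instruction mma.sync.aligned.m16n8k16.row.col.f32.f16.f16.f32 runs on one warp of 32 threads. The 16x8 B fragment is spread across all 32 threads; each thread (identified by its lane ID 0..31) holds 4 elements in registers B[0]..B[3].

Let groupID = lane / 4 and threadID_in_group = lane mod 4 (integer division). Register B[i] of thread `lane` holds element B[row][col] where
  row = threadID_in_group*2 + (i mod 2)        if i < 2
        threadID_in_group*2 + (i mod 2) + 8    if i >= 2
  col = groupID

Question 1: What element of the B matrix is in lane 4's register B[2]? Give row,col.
8,1

lane 4->4/4=1, 4 mod 4=0
i=2  r:2·0+0+8->8  c:1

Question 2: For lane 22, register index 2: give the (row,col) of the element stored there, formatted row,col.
12,5

L=22=>grp=22>>2=5, tig=22&3=2
[2]=>row 2·2+0+8=12  col grp=5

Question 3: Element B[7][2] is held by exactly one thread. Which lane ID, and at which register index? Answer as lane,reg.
11,1

c=2→G=2  r=7→rhi=0,T=3,p=1
L=2*4+3=11  i=0*2+1=1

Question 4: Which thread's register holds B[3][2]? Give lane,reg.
c:2=>grp=2  r:3=>rB=0,tig=1,lo=1
L=2*4+1=9  i=0*2+1=1

9,1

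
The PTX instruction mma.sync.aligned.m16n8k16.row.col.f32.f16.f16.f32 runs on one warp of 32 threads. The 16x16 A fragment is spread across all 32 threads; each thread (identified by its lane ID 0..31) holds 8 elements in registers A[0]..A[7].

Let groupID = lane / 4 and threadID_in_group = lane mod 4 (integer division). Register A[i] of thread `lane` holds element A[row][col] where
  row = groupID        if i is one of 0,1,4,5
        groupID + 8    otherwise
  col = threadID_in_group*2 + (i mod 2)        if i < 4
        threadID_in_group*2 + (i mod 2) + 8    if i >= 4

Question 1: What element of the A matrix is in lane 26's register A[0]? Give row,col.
26: gr=6,th=2
[0] (6+0,2*2+0+0) = (6,4)

6,4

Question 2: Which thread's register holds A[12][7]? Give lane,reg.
r:12=>grp=4,rB=1  c:7=>cB=0,tig=3,lo=1
L=4*4+3=19  i=0*4+1*2+1=3

19,3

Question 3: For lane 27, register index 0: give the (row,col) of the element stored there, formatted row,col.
6,6

27: gr=6,th=3
[0] (6+0,3*2+0+0) = (6,6)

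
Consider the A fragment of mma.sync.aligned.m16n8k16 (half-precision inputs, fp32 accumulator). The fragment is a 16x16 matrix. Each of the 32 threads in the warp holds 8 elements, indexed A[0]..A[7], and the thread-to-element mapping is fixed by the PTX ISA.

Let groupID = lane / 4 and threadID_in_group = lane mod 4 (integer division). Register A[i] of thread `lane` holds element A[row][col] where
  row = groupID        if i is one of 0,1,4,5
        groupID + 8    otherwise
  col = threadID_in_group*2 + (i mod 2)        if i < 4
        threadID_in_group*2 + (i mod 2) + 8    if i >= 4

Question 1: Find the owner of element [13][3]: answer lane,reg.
21,3

r: 13->gid=5,r8=1  c: 3->c8=0,tid=1,i&1=1
L=5*4+1=21  i=0*4+1*2+1=3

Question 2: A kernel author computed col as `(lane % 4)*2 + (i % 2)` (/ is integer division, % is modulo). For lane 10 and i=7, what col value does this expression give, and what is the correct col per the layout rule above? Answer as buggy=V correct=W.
`(lane % 4)*2 + (i % 2)`[10,7]->5
lane 10->10/4=2, 10 mod 4=2
i=7  r:2+8->10  c:2·2+1+8->13
col: 5 vs 13

buggy=5 correct=13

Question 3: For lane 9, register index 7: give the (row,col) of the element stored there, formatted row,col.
10,11

9: G=2,T=1
[7] (2+8,1*2+1+8) = (10,11)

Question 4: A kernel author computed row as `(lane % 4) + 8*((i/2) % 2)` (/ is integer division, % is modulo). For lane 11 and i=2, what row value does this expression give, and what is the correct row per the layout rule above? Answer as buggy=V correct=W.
`(lane % 4) + 8*((i/2) % 2)`[11,2]->11
11: gid=2,tid=3
[2] (2+8,3*2+0+0) = (10,6)
row: 11 vs 10

buggy=11 correct=10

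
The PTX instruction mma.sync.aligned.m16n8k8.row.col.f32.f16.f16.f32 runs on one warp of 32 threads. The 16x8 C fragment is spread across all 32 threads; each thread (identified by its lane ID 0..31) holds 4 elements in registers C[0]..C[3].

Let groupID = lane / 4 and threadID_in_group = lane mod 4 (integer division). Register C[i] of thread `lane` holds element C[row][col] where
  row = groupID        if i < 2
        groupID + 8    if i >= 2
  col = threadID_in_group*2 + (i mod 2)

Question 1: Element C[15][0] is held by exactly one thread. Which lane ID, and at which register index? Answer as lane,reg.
r: 15->gid=7,r8=1  c: 0->tid=0,i&1=0
L=7*4+0=28  i=1*2+0=2

28,2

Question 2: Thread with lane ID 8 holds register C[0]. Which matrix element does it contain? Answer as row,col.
2,0

lane 8⇒8/4=2, 8 mod 4=0
i=0  r:2+0⇒2  c:2·0+0⇒0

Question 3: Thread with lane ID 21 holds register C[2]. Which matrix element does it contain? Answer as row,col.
21: G=5,T=1
[2] (5+8,1*2+0) = (13,2)

13,2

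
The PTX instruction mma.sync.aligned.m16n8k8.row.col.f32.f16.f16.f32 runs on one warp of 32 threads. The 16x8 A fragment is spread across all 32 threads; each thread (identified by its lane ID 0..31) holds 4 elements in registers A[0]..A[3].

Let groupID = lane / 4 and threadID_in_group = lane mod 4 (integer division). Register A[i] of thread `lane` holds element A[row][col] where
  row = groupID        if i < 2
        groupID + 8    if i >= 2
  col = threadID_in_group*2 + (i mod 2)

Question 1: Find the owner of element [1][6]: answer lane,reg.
7,0

r=1→G=1,rhi=0  c=6→T=3,p=0
L=1*4+3=7  i=0*2+0=0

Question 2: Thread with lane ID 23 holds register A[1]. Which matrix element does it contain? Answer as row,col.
5,7

lane 23→23/4=5, 23 mod 4=3
i=1  r:5+0→5  c:2·3+1→7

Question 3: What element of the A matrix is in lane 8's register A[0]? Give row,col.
8: G=2,T=0
[0] (2+0,0*2+0) = (2,0)

2,0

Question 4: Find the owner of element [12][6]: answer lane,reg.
19,2

r=12->g=4,rb=1  c=6->t=3,b0=0
L=4*4+3=19  i=1*2+0=2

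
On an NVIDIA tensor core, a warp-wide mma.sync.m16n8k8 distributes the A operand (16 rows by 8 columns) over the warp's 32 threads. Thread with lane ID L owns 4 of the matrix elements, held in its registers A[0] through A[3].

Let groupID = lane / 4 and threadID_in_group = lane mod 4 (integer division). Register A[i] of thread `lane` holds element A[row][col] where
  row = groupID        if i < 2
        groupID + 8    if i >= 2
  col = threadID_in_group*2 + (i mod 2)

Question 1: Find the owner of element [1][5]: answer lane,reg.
r=1->g=1,rb=0  c=5->t=2,b0=1
L=1*4+2=6  i=0*2+1=1

6,1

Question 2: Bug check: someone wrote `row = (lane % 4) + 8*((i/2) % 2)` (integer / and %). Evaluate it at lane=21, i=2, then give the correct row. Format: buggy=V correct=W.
buggy=9 correct=13

`(lane % 4) + 8*((i/2) % 2)`[21,2]=>9
lane 21: grp=5 (21/4), tig=1 (21%4)
i=2: r=5+8=13, c=1*2+0=2
row: 9 vs 13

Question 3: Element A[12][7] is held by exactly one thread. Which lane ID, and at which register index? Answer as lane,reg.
r=12⇒gr=4,Rb=1  c=7⇒th=3,odd=1
L=4*4+3=19  i=1*2+1=3

19,3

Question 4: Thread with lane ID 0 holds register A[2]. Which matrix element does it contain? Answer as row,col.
L=0→G=0>>2=0, T=0&3=0
[2]→row 0+8=8  col 0·2+0=0

8,0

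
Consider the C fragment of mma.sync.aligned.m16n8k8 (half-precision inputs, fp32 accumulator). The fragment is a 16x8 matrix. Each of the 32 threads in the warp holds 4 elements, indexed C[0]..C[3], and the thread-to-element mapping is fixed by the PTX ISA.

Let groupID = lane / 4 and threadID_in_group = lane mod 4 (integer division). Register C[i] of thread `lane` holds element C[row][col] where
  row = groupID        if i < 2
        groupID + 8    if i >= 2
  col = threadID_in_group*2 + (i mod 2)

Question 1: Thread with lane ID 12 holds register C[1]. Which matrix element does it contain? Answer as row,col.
lane 12⇒12/4=3, 12 mod 4=0
i=1  r:3+0⇒3  c:2·0+1⇒1

3,1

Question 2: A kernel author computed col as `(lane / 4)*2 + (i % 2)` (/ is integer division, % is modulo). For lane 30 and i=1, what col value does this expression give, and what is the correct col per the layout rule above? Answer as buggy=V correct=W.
`(lane / 4)*2 + (i % 2)`[30,1]->15
lane 30: g=7 (30/4), t=2 (30%4)
i=1: r=7+0=7, c=2*2+1=5
col: 15 vs 5

buggy=15 correct=5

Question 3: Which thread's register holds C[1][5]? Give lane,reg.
r=1→G=1,rhi=0  c=5→T=2,p=1
L=1*4+2=6  i=0*2+1=1

6,1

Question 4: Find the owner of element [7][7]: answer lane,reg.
31,1

r=7⇒gr=7,Rb=0  c=7⇒th=3,odd=1
L=7*4+3=31  i=0*2+1=1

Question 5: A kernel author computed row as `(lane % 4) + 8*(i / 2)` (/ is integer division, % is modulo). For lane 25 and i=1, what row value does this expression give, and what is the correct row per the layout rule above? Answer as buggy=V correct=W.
`(lane % 4) + 8*(i / 2)`[25,1]→1
L=25→G=25>>2=6, T=25&3=1
[1]→row 6+0=6  col 1·2+1=3
row: 1 vs 6

buggy=1 correct=6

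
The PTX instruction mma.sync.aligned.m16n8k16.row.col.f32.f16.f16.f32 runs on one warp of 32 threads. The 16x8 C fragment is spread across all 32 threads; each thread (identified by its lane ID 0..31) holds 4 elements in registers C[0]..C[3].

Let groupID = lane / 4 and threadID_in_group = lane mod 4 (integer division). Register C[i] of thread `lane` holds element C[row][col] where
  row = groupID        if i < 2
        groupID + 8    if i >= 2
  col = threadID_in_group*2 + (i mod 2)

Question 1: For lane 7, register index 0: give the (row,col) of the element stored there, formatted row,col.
lane 7=>7/4=1, 7 mod 4=3
i=0  r:1+0=>1  c:2·3+0=>6

1,6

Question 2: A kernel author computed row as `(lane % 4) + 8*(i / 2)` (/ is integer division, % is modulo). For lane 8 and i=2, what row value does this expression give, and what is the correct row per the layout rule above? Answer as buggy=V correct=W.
`(lane % 4) + 8*(i / 2)`[8,2]⇒8
L=8⇒gr=8>>2=2, th=8&3=0
[2]⇒row 2+8=10  col 0·2+0=0
row: 8 vs 10

buggy=8 correct=10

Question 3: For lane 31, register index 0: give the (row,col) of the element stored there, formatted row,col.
7,6

31: gid=7,tid=3
[0] (7+0,3*2+0) = (7,6)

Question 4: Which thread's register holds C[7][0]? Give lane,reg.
28,0

r=7->g=7,rb=0  c=0->t=0,b0=0
L=7*4+0=28  i=0*2+0=0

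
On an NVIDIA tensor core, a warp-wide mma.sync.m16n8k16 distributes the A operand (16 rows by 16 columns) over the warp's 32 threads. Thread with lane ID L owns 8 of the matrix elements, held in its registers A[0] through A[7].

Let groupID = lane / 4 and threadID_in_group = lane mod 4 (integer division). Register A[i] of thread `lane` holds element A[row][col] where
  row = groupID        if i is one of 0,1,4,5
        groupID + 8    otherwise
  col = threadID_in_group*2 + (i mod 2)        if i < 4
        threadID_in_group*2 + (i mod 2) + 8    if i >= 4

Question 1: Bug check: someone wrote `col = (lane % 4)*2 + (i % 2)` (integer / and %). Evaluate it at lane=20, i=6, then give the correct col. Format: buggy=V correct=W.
`(lane % 4)*2 + (i % 2)`[20,6]->0
lane 20->20/4=5, 20 mod 4=0
i=6  r:5+8->13  c:2·0+0+8->8
col: 0 vs 8

buggy=0 correct=8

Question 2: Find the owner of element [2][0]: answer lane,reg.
8,0

r=2⇒gr=2,Rb=0  c=0⇒Cb=0,th=0,odd=0
L=2*4+0=8  i=0*4+0*2+0=0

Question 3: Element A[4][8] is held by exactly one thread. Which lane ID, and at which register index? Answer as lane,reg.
16,4

r=4→G=4,rhi=0  c=8→chi=1,T=0,p=0
L=4*4+0=16  i=1*4+0*2+0=4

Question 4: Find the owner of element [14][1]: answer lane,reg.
r:14=>grp=6,rB=1  c:1=>cB=0,tig=0,lo=1
L=6*4+0=24  i=0*4+1*2+1=3

24,3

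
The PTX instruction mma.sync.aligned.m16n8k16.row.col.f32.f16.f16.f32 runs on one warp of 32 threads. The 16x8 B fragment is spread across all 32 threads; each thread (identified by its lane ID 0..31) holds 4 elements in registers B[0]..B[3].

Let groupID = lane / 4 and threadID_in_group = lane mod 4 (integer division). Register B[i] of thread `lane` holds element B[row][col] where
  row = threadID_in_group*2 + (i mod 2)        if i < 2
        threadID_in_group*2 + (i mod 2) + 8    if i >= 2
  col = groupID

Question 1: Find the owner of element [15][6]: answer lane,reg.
27,3

c:6=>grp=6  r:15=>rB=1,tig=3,lo=1
L=6*4+3=27  i=1*2+1=3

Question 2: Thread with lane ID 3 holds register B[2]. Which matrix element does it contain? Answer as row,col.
L=3→G=3>>2=0, T=3&3=3
[2]→row 3·2+0+8=14  col G=0

14,0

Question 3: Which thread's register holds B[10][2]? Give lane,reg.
c:2=>grp=2  r:10=>rB=1,tig=1,lo=0
L=2*4+1=9  i=1*2+0=2

9,2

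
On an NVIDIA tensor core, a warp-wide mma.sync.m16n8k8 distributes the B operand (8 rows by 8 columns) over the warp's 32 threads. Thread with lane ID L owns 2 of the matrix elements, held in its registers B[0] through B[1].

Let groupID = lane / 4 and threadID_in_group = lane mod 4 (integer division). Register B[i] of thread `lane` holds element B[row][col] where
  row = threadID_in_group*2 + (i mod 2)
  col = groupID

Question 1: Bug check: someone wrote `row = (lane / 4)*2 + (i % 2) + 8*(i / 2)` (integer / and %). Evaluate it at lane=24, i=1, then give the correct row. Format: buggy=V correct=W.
`(lane / 4)*2 + (i % 2) + 8*(i / 2)`[24,1]->13
lane 24->24/4=6, 24 mod 4=0
i=1  r:2·0+1->1  c:6
row: 13 vs 1

buggy=13 correct=1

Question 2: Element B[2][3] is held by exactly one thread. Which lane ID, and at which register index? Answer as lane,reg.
c=3⇒gr=3  r=2⇒th=1,odd=0
L=3*4+1=13  i=0=0

13,0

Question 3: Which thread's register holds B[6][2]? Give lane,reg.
c:2=>grp=2  r:6=>tig=3,lo=0
L=2*4+3=11  i=0=0

11,0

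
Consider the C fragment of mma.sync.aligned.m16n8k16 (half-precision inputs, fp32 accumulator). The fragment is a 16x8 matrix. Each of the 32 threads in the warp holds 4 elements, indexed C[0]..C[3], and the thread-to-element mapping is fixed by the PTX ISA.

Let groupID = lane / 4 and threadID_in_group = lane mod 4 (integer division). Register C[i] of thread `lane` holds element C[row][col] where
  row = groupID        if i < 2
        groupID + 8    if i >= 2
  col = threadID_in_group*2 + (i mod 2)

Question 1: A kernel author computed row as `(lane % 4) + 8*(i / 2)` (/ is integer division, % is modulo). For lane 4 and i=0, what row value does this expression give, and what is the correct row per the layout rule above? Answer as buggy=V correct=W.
`(lane % 4) + 8*(i / 2)`[4,0]->0
lane 4->4/4=1, 4 mod 4=0
i=0  r:1+0->1  c:2·0+0->0
row: 0 vs 1

buggy=0 correct=1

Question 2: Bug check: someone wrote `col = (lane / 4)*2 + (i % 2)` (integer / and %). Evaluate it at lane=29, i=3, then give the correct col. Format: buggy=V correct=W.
`(lane / 4)*2 + (i % 2)`[29,3]→15
lane 29: G=7 (29/4), T=1 (29%4)
i=3: r=7+8=15, c=1*2+1=3
col: 15 vs 3

buggy=15 correct=3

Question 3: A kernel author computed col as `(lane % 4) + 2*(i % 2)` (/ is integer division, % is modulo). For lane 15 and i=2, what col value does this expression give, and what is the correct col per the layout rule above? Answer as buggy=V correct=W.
`(lane % 4) + 2*(i % 2)`[15,2]=>3
lane 15=>15/4=3, 15 mod 4=3
i=2  r:3+8=>11  c:2·3+0=>6
col: 3 vs 6

buggy=3 correct=6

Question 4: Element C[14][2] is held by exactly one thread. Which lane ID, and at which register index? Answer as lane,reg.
25,2

r: 14->gid=6,r8=1  c: 2->tid=1,i&1=0
L=6*4+1=25  i=1*2+0=2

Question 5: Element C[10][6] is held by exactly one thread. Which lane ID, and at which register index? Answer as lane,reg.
r:10=>grp=2,rB=1  c:6=>tig=3,lo=0
L=2*4+3=11  i=1*2+0=2

11,2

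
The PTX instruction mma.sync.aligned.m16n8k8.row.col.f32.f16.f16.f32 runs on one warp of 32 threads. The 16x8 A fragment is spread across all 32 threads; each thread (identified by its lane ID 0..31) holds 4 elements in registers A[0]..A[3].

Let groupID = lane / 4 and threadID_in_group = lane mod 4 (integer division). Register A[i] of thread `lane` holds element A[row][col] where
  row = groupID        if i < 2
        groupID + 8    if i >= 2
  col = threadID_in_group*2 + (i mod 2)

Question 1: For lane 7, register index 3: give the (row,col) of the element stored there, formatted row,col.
9,7

7: G=1,T=3
[3] (1+8,3*2+1) = (9,7)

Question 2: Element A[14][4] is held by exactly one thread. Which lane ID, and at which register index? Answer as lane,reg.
26,2

r:14=>grp=6,rB=1  c:4=>tig=2,lo=0
L=6*4+2=26  i=1*2+0=2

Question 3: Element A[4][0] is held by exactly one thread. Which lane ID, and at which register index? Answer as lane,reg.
r=4⇒gr=4,Rb=0  c=0⇒th=0,odd=0
L=4*4+0=16  i=0*2+0=0

16,0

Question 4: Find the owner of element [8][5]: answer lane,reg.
2,3

r:8=>grp=0,rB=1  c:5=>tig=2,lo=1
L=0*4+2=2  i=1*2+1=3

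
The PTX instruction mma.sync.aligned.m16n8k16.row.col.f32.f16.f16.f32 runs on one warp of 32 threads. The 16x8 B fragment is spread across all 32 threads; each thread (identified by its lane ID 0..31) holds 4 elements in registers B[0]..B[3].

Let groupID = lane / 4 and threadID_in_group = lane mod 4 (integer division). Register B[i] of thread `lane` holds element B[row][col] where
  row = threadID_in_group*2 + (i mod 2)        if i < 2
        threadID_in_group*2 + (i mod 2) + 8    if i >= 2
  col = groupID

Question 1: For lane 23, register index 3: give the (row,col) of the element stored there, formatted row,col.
L=23->gid=23>>2=5, tid=23&3=3
[3]->row 3·2+1+8=15  col gid=5

15,5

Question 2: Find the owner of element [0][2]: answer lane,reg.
c=2⇒gr=2  r=0⇒Rb=0,th=0,odd=0
L=2*4+0=8  i=0*2+0=0

8,0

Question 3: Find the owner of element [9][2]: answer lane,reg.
c=2->g=2  r=9->rb=1,t=0,b0=1
L=2*4+0=8  i=1*2+1=3

8,3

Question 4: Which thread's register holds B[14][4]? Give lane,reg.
19,2

c=4->g=4  r=14->rb=1,t=3,b0=0
L=4*4+3=19  i=1*2+0=2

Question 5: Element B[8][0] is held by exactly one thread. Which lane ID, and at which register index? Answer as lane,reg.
c: 0->gid=0  r: 8->r8=1,tid=0,i&1=0
L=0*4+0=0  i=1*2+0=2

0,2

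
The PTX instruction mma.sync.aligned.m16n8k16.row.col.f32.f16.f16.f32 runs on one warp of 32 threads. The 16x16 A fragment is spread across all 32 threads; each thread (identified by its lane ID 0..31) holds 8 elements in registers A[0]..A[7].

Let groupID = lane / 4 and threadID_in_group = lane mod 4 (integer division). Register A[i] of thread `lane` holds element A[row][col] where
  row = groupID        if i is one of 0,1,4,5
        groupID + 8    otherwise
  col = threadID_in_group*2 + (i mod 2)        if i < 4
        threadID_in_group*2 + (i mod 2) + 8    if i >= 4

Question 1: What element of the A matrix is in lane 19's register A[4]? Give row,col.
lane 19⇒19/4=4, 19 mod 4=3
i=4  r:4+0⇒4  c:2·3+0+8⇒14

4,14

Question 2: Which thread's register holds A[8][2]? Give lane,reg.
r=8->g=0,rb=1  c=2->cb=0,t=1,b0=0
L=0*4+1=1  i=0*4+1*2+0=2

1,2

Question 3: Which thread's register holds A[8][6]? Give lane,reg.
3,2

r=8⇒gr=0,Rb=1  c=6⇒Cb=0,th=3,odd=0
L=0*4+3=3  i=0*4+1*2+0=2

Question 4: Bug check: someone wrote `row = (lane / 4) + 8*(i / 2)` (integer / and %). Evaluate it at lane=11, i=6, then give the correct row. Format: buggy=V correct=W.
buggy=26 correct=10

`(lane / 4) + 8*(i / 2)`[11,6]->26
lane 11: gid=2 (11/4), tid=3 (11%4)
i=6: r=2+8=10, c=3*2+0+8=14
row: 26 vs 10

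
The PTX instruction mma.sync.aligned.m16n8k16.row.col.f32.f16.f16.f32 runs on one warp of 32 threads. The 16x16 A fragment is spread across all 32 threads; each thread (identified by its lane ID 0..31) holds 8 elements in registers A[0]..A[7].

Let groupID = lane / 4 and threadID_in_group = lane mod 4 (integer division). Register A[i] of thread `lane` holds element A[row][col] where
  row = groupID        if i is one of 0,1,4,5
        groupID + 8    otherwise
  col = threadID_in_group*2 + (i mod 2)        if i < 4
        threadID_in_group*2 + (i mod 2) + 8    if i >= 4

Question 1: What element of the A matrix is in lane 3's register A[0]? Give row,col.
lane 3: g=0 (3/4), t=3 (3%4)
i=0: r=0+0=0, c=3*2+0+0=6

0,6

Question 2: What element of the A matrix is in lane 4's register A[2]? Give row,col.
lane 4⇒4/4=1, 4 mod 4=0
i=2  r:1+8⇒9  c:2·0+0+0⇒0

9,0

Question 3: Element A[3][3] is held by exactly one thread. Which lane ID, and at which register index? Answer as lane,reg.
13,1

r=3→G=3,rhi=0  c=3→chi=0,T=1,p=1
L=3*4+1=13  i=0*4+0*2+1=1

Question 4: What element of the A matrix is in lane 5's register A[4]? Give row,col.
1,10

lane 5: G=1 (5/4), T=1 (5%4)
i=4: r=1+0=1, c=1*2+0+8=10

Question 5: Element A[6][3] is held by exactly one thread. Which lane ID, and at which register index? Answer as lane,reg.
r: 6->gid=6,r8=0  c: 3->c8=0,tid=1,i&1=1
L=6*4+1=25  i=0*4+0*2+1=1

25,1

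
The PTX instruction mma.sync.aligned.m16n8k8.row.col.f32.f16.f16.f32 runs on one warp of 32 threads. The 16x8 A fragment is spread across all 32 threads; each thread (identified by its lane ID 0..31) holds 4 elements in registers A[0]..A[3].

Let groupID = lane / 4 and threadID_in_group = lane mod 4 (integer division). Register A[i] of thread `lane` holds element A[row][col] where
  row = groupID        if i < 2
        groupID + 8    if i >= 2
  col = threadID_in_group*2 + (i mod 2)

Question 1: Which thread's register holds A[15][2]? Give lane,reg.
29,2

r=15->g=7,rb=1  c=2->t=1,b0=0
L=7*4+1=29  i=1*2+0=2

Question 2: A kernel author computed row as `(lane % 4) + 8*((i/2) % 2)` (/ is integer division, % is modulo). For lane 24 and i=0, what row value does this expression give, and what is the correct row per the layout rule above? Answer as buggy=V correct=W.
`(lane % 4) + 8*((i/2) % 2)`[24,0]=>0
L=24=>grp=24>>2=6, tig=24&3=0
[0]=>row 6+0=6  col 0·2+0=0
row: 0 vs 6

buggy=0 correct=6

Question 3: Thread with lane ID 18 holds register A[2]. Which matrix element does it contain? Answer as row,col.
L=18=>grp=18>>2=4, tig=18&3=2
[2]=>row 4+8=12  col 2·2+0=4

12,4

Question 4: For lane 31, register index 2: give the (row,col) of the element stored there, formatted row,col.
L=31⇒gr=31>>2=7, th=31&3=3
[2]⇒row 7+8=15  col 3·2+0=6

15,6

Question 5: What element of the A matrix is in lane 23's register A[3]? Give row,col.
23: grp=5,tig=3
[3] (5+8,3*2+1) = (13,7)

13,7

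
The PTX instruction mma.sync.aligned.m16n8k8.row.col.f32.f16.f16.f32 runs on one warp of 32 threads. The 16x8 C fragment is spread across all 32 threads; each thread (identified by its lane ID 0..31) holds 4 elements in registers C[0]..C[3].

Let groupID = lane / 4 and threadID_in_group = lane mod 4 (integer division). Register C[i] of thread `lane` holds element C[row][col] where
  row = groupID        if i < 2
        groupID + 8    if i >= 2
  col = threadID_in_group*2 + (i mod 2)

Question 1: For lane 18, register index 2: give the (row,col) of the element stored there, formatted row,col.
12,4

18: gid=4,tid=2
[2] (4+8,2*2+0) = (12,4)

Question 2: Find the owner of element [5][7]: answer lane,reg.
23,1

r: 5->gid=5,r8=0  c: 7->tid=3,i&1=1
L=5*4+3=23  i=0*2+1=1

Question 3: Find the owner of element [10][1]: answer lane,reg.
8,3

r:10=>grp=2,rB=1  c:1=>tig=0,lo=1
L=2*4+0=8  i=1*2+1=3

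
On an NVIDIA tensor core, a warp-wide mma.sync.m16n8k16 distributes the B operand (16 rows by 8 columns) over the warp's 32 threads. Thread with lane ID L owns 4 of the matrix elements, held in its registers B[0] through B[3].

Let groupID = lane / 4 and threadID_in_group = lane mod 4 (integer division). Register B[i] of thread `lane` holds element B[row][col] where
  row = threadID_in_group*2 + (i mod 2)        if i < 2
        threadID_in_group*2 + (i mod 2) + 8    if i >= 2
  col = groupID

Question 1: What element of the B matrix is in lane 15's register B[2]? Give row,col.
14,3

lane 15->15/4=3, 15 mod 4=3
i=2  r:2·3+0+8->14  c:3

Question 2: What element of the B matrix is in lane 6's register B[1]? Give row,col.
6: G=1,T=2
[1] (2*2+1+0,1) = (5,1)

5,1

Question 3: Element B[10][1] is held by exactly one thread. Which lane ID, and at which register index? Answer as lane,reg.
5,2

c=1→G=1  r=10→rhi=1,T=1,p=0
L=1*4+1=5  i=1*2+0=2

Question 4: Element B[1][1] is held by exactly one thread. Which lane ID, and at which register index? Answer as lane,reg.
c=1->g=1  r=1->rb=0,t=0,b0=1
L=1*4+0=4  i=0*2+1=1

4,1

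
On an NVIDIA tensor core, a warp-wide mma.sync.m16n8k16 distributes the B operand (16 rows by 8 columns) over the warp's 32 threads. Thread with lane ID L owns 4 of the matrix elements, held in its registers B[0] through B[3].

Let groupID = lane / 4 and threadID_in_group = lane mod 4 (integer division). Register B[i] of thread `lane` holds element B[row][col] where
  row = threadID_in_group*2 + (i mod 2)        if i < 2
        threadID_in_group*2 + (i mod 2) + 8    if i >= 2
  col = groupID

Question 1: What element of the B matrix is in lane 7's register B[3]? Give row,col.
lane 7: grp=1 (7/4), tig=3 (7%4)
i=3: r=3*2+1+8=15, c=grp=1

15,1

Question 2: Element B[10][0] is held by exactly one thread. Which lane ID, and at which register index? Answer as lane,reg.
c=0->g=0  r=10->rb=1,t=1,b0=0
L=0*4+1=1  i=1*2+0=2

1,2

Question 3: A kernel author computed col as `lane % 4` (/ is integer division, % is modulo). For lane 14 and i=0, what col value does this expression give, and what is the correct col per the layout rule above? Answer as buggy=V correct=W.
buggy=2 correct=3

`lane % 4`[14,0]⇒2
14: gr=3,th=2
[0] (2*2+0+0,3) = (4,3)
col: 2 vs 3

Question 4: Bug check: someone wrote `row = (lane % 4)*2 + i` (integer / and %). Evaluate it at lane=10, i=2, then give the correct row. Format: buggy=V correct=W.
`(lane % 4)*2 + i`[10,2]⇒6
lane 10: gr=2 (10/4), th=2 (10%4)
i=2: r=2*2+0+8=12, c=gr=2
row: 6 vs 12

buggy=6 correct=12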